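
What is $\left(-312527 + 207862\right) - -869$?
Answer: $-103796$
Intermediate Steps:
$\left(-312527 + 207862\right) - -869 = -104665 + 869 = -103796$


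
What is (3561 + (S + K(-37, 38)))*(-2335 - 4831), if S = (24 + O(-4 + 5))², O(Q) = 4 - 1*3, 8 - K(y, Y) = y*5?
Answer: -31379914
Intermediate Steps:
K(y, Y) = 8 - 5*y (K(y, Y) = 8 - y*5 = 8 - 5*y)
O(Q) = 1 (O(Q) = 4 - 3 = 1)
S = 625 (S = (24 + 1)² = 25² = 625)
(3561 + (S + K(-37, 38)))*(-2335 - 4831) = (3561 + (625 + (8 - 5*(-37))))*(-2335 - 4831) = (3561 + (625 + (8 + 185)))*(-7166) = (3561 + (625 + 193))*(-7166) = (3561 + 818)*(-7166) = 4379*(-7166) = -31379914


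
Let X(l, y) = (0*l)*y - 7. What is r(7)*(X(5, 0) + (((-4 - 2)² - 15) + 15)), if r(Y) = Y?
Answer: 203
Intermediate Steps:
X(l, y) = -7 (X(l, y) = 0*y - 7 = 0 - 7 = -7)
r(7)*(X(5, 0) + (((-4 - 2)² - 15) + 15)) = 7*(-7 + (((-4 - 2)² - 15) + 15)) = 7*(-7 + (((-6)² - 15) + 15)) = 7*(-7 + ((36 - 15) + 15)) = 7*(-7 + (21 + 15)) = 7*(-7 + 36) = 7*29 = 203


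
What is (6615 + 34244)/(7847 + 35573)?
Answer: 3143/3340 ≈ 0.94102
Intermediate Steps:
(6615 + 34244)/(7847 + 35573) = 40859/43420 = 40859*(1/43420) = 3143/3340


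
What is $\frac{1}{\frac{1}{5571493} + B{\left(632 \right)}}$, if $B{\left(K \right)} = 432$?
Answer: $\frac{5571493}{2406884977} \approx 0.0023148$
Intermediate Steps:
$\frac{1}{\frac{1}{5571493} + B{\left(632 \right)}} = \frac{1}{\frac{1}{5571493} + 432} = \frac{1}{\frac{2406884977}{5571493}} = \frac{5571493}{2406884977}$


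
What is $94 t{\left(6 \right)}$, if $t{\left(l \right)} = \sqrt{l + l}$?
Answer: $188 \sqrt{3} \approx 325.63$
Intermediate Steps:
$t{\left(l \right)} = \sqrt{2} \sqrt{l}$ ($t{\left(l \right)} = \sqrt{2 l} = \sqrt{2} \sqrt{l}$)
$94 t{\left(6 \right)} = 94 \sqrt{2} \sqrt{6} = 94 \cdot 2 \sqrt{3} = 188 \sqrt{3}$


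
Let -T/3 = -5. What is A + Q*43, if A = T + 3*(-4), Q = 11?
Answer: 476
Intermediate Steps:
T = 15 (T = -3*(-5) = 15)
A = 3 (A = 15 + 3*(-4) = 15 - 12 = 3)
A + Q*43 = 3 + 11*43 = 3 + 473 = 476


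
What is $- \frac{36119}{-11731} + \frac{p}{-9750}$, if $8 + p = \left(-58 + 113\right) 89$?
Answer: $\frac{98276951}{38125750} \approx 2.5777$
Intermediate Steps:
$p = 4887$ ($p = -8 + \left(-58 + 113\right) 89 = -8 + 55 \cdot 89 = -8 + 4895 = 4887$)
$- \frac{36119}{-11731} + \frac{p}{-9750} = - \frac{36119}{-11731} + \frac{4887}{-9750} = \left(-36119\right) \left(- \frac{1}{11731}\right) + 4887 \left(- \frac{1}{9750}\right) = \frac{36119}{11731} - \frac{1629}{3250} = \frac{98276951}{38125750}$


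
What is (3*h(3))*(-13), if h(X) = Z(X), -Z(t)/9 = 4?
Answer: 1404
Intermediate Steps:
Z(t) = -36 (Z(t) = -9*4 = -36)
h(X) = -36
(3*h(3))*(-13) = (3*(-36))*(-13) = -108*(-13) = 1404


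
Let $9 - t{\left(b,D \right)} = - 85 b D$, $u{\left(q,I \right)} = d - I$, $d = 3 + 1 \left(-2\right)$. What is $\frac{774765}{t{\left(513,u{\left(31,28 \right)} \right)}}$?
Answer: $- \frac{86085}{130814} \approx -0.65807$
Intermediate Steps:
$d = 1$ ($d = 3 - 2 = 1$)
$u{\left(q,I \right)} = 1 - I$
$t{\left(b,D \right)} = 9 + 85 D b$ ($t{\left(b,D \right)} = 9 - - 85 b D = 9 - - 85 D b = 9 + 85 D b$)
$\frac{774765}{t{\left(513,u{\left(31,28 \right)} \right)}} = \frac{774765}{9 + 85 \left(1 - 28\right) 513} = \frac{774765}{9 + 85 \left(-27\right) 513} = \frac{774765}{9 - 1177335} = \frac{774765}{-1177326} = 774765 \left(- \frac{1}{1177326}\right) = - \frac{86085}{130814}$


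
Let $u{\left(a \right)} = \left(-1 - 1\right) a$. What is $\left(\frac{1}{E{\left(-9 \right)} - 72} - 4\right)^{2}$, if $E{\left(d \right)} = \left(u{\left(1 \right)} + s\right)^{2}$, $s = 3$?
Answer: $\frac{81225}{5041} \approx 16.113$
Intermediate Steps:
$u{\left(a \right)} = - 2 a$
$E{\left(d \right)} = 1$ ($E{\left(d \right)} = \left(\left(-2\right) 1 + 3\right)^{2} = \left(-2 + 3\right)^{2} = 1^{2} = 1$)
$\left(\frac{1}{E{\left(-9 \right)} - 72} - 4\right)^{2} = \left(\frac{1}{1 - 72} - 4\right)^{2} = \left(\frac{1}{-71} - 4\right)^{2} = \left(- \frac{1}{71} - 4\right)^{2} = \left(- \frac{285}{71}\right)^{2} = \frac{81225}{5041}$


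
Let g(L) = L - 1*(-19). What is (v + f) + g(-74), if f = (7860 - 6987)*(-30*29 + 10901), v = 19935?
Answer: 8776943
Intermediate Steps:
g(L) = 19 + L (g(L) = L + 19 = 19 + L)
f = 8757063 (f = 873*(-870 + 10901) = 873*10031 = 8757063)
(v + f) + g(-74) = (19935 + 8757063) + (19 - 74) = 8776998 - 55 = 8776943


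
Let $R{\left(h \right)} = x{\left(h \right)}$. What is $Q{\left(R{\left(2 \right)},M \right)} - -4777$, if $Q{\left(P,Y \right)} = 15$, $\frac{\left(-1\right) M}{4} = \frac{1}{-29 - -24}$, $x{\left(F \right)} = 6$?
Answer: $4792$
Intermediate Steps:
$M = \frac{4}{5}$ ($M = - \frac{4}{-29 - -24} = - \frac{4}{-29 + \left(-8 + 32\right)} = - \frac{4}{-29 + 24} = - \frac{4}{-5} = \left(-4\right) \left(- \frac{1}{5}\right) = \frac{4}{5} \approx 0.8$)
$R{\left(h \right)} = 6$
$Q{\left(R{\left(2 \right)},M \right)} - -4777 = 15 - -4777 = 15 + 4777 = 4792$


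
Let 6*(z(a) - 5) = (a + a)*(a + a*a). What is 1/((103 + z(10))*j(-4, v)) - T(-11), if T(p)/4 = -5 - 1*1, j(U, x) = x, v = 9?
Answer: 102529/4272 ≈ 24.000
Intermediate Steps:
T(p) = -24 (T(p) = 4*(-5 - 1*1) = 4*(-5 - 1) = 4*(-6) = -24)
z(a) = 5 + a*(a + a²)/3 (z(a) = 5 + ((a + a)*(a + a*a))/6 = 5 + ((2*a)*(a + a²))/6 = 5 + (2*a*(a + a²))/6 = 5 + a*(a + a²)/3)
1/((103 + z(10))*j(-4, v)) - T(-11) = 1/((103 + (5 + (⅓)*10² + (⅓)*10³))*9) - 1*(-24) = 1/((103 + (5 + (⅓)*100 + (⅓)*1000))*9) + 24 = 1/((103 + (5 + 100/3 + 1000/3))*9) + 24 = 1/((103 + 1115/3)*9) + 24 = 1/((1424/3)*9) + 24 = 1/4272 + 24 = 102529/4272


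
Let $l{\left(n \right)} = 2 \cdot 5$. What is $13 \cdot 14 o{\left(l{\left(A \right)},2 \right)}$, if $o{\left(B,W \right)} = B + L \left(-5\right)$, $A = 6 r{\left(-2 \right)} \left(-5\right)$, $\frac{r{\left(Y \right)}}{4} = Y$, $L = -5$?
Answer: $6370$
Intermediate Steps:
$r{\left(Y \right)} = 4 Y$
$A = 240$ ($A = 6 \cdot 4 \left(-2\right) \left(-5\right) = 6 \left(-8\right) \left(-5\right) = \left(-48\right) \left(-5\right) = 240$)
$l{\left(n \right)} = 10$
$o{\left(B,W \right)} = 25 + B$ ($o{\left(B,W \right)} = B - -25 = B + 25 = 25 + B$)
$13 \cdot 14 o{\left(l{\left(A \right)},2 \right)} = 13 \cdot 14 \left(25 + 10\right) = 182 \cdot 35 = 6370$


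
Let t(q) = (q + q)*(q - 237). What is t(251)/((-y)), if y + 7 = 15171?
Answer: -1757/3791 ≈ -0.46347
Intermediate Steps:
y = 15164 (y = -7 + 15171 = 15164)
t(q) = 2*q*(-237 + q) (t(q) = (2*q)*(-237 + q) = 2*q*(-237 + q))
t(251)/((-y)) = (2*251*(-237 + 251))/((-1*15164)) = (2*251*14)/(-15164) = 7028*(-1/15164) = -1757/3791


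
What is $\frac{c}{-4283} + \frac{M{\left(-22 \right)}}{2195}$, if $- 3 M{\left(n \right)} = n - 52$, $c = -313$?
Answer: $\frac{2378047}{28203555} \approx 0.084317$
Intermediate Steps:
$M{\left(n \right)} = \frac{52}{3} - \frac{n}{3}$ ($M{\left(n \right)} = - \frac{n - 52}{3} = - \frac{-52 + n}{3} = \frac{52}{3} - \frac{n}{3}$)
$\frac{c}{-4283} + \frac{M{\left(-22 \right)}}{2195} = - \frac{313}{-4283} + \frac{\frac{52}{3} - - \frac{22}{3}}{2195} = \left(-313\right) \left(- \frac{1}{4283}\right) + \left(\frac{52}{3} + \frac{22}{3}\right) \frac{1}{2195} = \frac{313}{4283} + \frac{74}{3} \cdot \frac{1}{2195} = \frac{313}{4283} + \frac{74}{6585} = \frac{2378047}{28203555}$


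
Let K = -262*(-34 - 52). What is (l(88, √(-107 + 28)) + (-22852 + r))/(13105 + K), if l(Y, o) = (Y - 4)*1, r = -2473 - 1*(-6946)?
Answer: -18295/35637 ≈ -0.51337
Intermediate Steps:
K = 22532 (K = -262*(-86) = 22532)
r = 4473 (r = -2473 + 6946 = 4473)
l(Y, o) = -4 + Y (l(Y, o) = (-4 + Y)*1 = -4 + Y)
(l(88, √(-107 + 28)) + (-22852 + r))/(13105 + K) = ((-4 + 88) + (-22852 + 4473))/(13105 + 22532) = (84 - 18379)/35637 = -18295*1/35637 = -18295/35637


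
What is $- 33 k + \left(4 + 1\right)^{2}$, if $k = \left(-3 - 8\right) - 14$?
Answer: $850$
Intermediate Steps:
$k = -25$ ($k = -11 - 14 = -25$)
$- 33 k + \left(4 + 1\right)^{2} = \left(-33\right) \left(-25\right) + \left(4 + 1\right)^{2} = 825 + 5^{2} = 825 + 25 = 850$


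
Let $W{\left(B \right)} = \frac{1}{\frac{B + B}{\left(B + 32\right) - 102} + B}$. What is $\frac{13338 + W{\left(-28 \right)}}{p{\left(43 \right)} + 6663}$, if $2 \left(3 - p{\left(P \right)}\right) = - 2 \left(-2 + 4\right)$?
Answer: $\frac{2560889}{1280256} \approx 2.0003$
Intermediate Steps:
$p{\left(P \right)} = 5$ ($p{\left(P \right)} = 3 - \frac{\left(-2\right) \left(-2 + 4\right)}{2} = 3 - \frac{\left(-2\right) 2}{2} = 3 - -2 = 3 + 2 = 5$)
$W{\left(B \right)} = \frac{1}{B + \frac{2 B}{-70 + B}}$ ($W{\left(B \right)} = \frac{1}{\frac{2 B}{\left(32 + B\right) - 102} + B} = \frac{1}{\frac{2 B}{-70 + B} + B} = \frac{1}{B + \frac{2 B}{-70 + B}}$)
$\frac{13338 + W{\left(-28 \right)}}{p{\left(43 \right)} + 6663} = \frac{13338 + \frac{-70 - 28}{\left(-28\right) \left(-68 - 28\right)}}{5 + 6663} = \frac{13338 - \frac{1}{28} \frac{1}{-96} \left(-98\right)}{6668} = \left(13338 - \left(- \frac{1}{2688}\right) \left(-98\right)\right) \frac{1}{6668} = \left(13338 - \frac{7}{192}\right) \frac{1}{6668} = \frac{2560889}{192} \cdot \frac{1}{6668} = \frac{2560889}{1280256}$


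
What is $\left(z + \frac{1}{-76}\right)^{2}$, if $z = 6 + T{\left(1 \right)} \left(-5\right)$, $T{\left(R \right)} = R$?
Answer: $\frac{5625}{5776} \approx 0.97386$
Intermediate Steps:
$z = 1$ ($z = 6 + 1 \left(-5\right) = 6 - 5 = 1$)
$\left(z + \frac{1}{-76}\right)^{2} = \left(1 + \frac{1}{-76}\right)^{2} = \left(1 - \frac{1}{76}\right)^{2} = \left(\frac{75}{76}\right)^{2} = \frac{5625}{5776}$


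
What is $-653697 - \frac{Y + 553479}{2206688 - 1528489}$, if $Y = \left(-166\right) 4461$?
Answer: $- \frac{443336464656}{678199} \approx -6.537 \cdot 10^{5}$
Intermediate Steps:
$Y = -740526$
$-653697 - \frac{Y + 553479}{2206688 - 1528489} = -653697 - \frac{-740526 + 553479}{2206688 - 1528489} = -653697 - - \frac{187047}{678199} = -653697 + \frac{187047}{678199} = - \frac{443336464656}{678199}$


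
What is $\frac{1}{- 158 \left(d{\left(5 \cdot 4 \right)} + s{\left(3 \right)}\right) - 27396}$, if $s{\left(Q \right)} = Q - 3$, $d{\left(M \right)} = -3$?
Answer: $- \frac{1}{26922} \approx -3.7144 \cdot 10^{-5}$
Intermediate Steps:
$s{\left(Q \right)} = -3 + Q$
$\frac{1}{- 158 \left(d{\left(5 \cdot 4 \right)} + s{\left(3 \right)}\right) - 27396} = \frac{1}{- 158 \left(-3 + \left(-3 + 3\right)\right) - 27396} = \frac{1}{- 158 \left(-3 + 0\right) - 27396} = \frac{1}{\left(-158\right) \left(-3\right) - 27396} = \frac{1}{474 - 27396} = \frac{1}{-26922} = - \frac{1}{26922}$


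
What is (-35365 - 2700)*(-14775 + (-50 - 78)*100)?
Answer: 1049642375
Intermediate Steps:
(-35365 - 2700)*(-14775 + (-50 - 78)*100) = -38065*(-14775 - 128*100) = -38065*(-14775 - 12800) = -38065*(-27575) = 1049642375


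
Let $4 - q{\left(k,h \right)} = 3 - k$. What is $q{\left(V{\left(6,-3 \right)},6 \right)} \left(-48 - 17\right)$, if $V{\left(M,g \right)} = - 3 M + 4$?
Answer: $845$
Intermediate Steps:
$V{\left(M,g \right)} = 4 - 3 M$
$q{\left(k,h \right)} = 1 + k$ ($q{\left(k,h \right)} = 4 - \left(3 - k\right) = 4 + \left(-3 + k\right) = 1 + k$)
$q{\left(V{\left(6,-3 \right)},6 \right)} \left(-48 - 17\right) = \left(1 + \left(4 - 18\right)\right) \left(-48 - 17\right) = \left(1 + \left(4 - 18\right)\right) \left(-65\right) = \left(1 - 14\right) \left(-65\right) = \left(-13\right) \left(-65\right) = 845$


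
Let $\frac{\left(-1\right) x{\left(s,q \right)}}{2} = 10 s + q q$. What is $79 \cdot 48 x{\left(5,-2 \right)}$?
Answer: $-409536$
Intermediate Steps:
$x{\left(s,q \right)} = - 20 s - 2 q^{2}$ ($x{\left(s,q \right)} = - 2 \left(10 s + q q\right) = - 2 \left(10 s + q^{2}\right) = - 2 \left(q^{2} + 10 s\right) = - 20 s - 2 q^{2}$)
$79 \cdot 48 x{\left(5,-2 \right)} = 79 \cdot 48 \left(\left(-20\right) 5 - 2 \left(-2\right)^{2}\right) = 3792 \left(-100 - 8\right) = 3792 \left(-108\right) = -409536$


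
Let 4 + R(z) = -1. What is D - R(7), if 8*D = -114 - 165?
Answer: -239/8 ≈ -29.875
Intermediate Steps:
R(z) = -5 (R(z) = -4 - 1 = -5)
D = -279/8 (D = (-114 - 165)/8 = (⅛)*(-279) = -279/8 ≈ -34.875)
D - R(7) = -279/8 - 1*(-5) = -279/8 + 5 = -239/8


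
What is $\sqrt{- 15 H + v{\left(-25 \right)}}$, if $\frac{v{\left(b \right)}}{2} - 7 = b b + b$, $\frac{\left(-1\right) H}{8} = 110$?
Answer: $\sqrt{14414} \approx 120.06$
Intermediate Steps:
$H = -880$ ($H = \left(-8\right) 110 = -880$)
$v{\left(b \right)} = 14 + 2 b + 2 b^{2}$ ($v{\left(b \right)} = 14 + 2 \left(b b + b\right) = 14 + 2 \left(b^{2} + b\right) = 14 + 2 \left(b + b^{2}\right) = 14 + \left(2 b + 2 b^{2}\right) = 14 + 2 b + 2 b^{2}$)
$\sqrt{- 15 H + v{\left(-25 \right)}} = \sqrt{\left(-15\right) \left(-880\right) + \left(14 + 2 \left(-25\right) + 2 \left(-25\right)^{2}\right)} = \sqrt{13200 + \left(14 - 50 + 2 \cdot 625\right)} = \sqrt{13200 + \left(14 - 50 + 1250\right)} = \sqrt{13200 + 1214} = \sqrt{14414}$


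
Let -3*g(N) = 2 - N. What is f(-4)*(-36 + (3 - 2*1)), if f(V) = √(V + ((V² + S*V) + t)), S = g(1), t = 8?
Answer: -280*√3/3 ≈ -161.66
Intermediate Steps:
g(N) = -⅔ + N/3 (g(N) = -(2 - N)/3 = -⅔ + N/3)
S = -⅓ (S = -⅔ + (⅓)*1 = -⅔ + ⅓ = -⅓ ≈ -0.33333)
f(V) = √(8 + V² + 2*V/3) (f(V) = √(V + ((V² - V/3) + 8)) = √(V + (8 + V² - V/3)) = √(8 + V² + 2*V/3))
f(-4)*(-36 + (3 - 2*1)) = (√(72 + 6*(-4) + 9*(-4)²)/3)*(-36 + (3 - 2*1)) = (√(72 - 24 + 9*16)/3)*(-36 + (3 - 2)) = (√(72 - 24 + 144)/3)*(-36 + 1) = (√192/3)*(-35) = ((8*√3)/3)*(-35) = (8*√3/3)*(-35) = -280*√3/3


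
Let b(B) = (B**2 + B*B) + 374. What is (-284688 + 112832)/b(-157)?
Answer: -21482/6209 ≈ -3.4598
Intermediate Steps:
b(B) = 374 + 2*B**2 (b(B) = (B**2 + B**2) + 374 = 2*B**2 + 374 = 374 + 2*B**2)
(-284688 + 112832)/b(-157) = (-284688 + 112832)/(374 + 2*(-157)**2) = -171856/(374 + 2*24649) = -171856/(374 + 49298) = -171856/49672 = -171856*1/49672 = -21482/6209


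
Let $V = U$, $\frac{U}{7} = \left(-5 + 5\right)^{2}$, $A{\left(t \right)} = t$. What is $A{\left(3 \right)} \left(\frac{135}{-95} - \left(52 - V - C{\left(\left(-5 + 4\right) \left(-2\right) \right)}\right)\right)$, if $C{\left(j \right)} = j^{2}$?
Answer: $- \frac{2817}{19} \approx -148.26$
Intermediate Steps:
$U = 0$ ($U = 7 \left(-5 + 5\right)^{2} = 7 \cdot 0^{2} = 7 \cdot 0 = 0$)
$V = 0$
$A{\left(3 \right)} \left(\frac{135}{-95} - \left(52 - V - C{\left(\left(-5 + 4\right) \left(-2\right) \right)}\right)\right) = 3 \left(\frac{135}{-95} - \left(52 - \left(\left(-5 + 4\right) \left(-2\right)\right)^{2}\right)\right) = 3 \left(135 \left(- \frac{1}{95}\right) - \left(52 - \left(\left(-1\right) \left(-2\right)\right)^{2}\right)\right) = 3 \left(- \frac{27}{19} - \left(52 - 2^{2}\right)\right) = 3 \left(- \frac{27}{19} + \left(\left(0 + 4\right) - 52\right)\right) = 3 \left(- \frac{27}{19} + \left(4 - 52\right)\right) = 3 \left(- \frac{27}{19} - 48\right) = 3 \left(- \frac{939}{19}\right) = - \frac{2817}{19}$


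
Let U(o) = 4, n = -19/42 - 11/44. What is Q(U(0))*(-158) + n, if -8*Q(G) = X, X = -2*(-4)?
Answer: 13213/84 ≈ 157.30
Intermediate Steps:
X = 8
n = -59/84 (n = -19*1/42 - 11*1/44 = -19/42 - 1/4 = -59/84 ≈ -0.70238)
Q(G) = -1 (Q(G) = -1/8*8 = -1)
Q(U(0))*(-158) + n = -1*(-158) - 59/84 = 158 - 59/84 = 13213/84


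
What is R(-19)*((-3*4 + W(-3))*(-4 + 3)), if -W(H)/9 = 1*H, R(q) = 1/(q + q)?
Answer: 15/38 ≈ 0.39474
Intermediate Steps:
R(q) = 1/(2*q)
W(H) = -9*H
R(-19)*((-3*4 + W(-3))*(-4 + 3)) = ((½)/(-19))*((-3*4 - 9*(-3))*(-4 + 3)) = ((½)*(-1/19))*((-12 + 27)*(-1)) = -15*(-1)/38 = -1/38*(-15) = 15/38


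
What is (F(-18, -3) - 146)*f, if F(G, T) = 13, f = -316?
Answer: 42028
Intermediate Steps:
(F(-18, -3) - 146)*f = (13 - 146)*(-316) = -133*(-316) = 42028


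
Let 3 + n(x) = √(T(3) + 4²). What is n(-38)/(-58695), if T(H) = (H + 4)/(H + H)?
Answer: 1/19565 - √618/352170 ≈ -1.9478e-5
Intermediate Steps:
T(H) = (4 + H)/(2*H) (T(H) = (4 + H)/((2*H)) = (4 + H)*(1/(2*H)) = (4 + H)/(2*H))
n(x) = -3 + √618/6 (n(x) = -3 + √((½)*(4 + 3)/3 + 4²) = -3 + √((½)*(⅓)*7 + 16) = -3 + √(7/6 + 16) = -3 + √(103/6) = -3 + √618/6)
n(-38)/(-58695) = (-3 + √618/6)/(-58695) = (-3 + √618/6)*(-1/58695) = 1/19565 - √618/352170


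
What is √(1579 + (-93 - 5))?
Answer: √1481 ≈ 38.484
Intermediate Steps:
√(1579 + (-93 - 5)) = √(1579 - 98) = √1481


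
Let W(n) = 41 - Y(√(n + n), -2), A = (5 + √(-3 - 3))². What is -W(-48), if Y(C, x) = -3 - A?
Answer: -63 - 10*I*√6 ≈ -63.0 - 24.495*I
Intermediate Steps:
A = (5 + I*√6)² (A = (5 + √(-6))² = (5 + I*√6)² ≈ 19.0 + 24.495*I)
Y(C, x) = -3 - (5 + I*√6)²
W(n) = 63 + 10*I*√6 (W(n) = 41 - (-22 - 10*I*√6) = 41 + (22 + 10*I*√6) = 63 + 10*I*√6)
-W(-48) = -(63 + 10*I*√6) = -63 - 10*I*√6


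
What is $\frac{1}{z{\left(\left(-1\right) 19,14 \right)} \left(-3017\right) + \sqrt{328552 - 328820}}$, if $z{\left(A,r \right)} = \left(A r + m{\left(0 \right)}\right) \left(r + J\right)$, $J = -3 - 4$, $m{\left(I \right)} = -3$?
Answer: $\frac{5681011}{32273885982389} - \frac{2 i \sqrt{67}}{32273885982389} \approx 1.7602 \cdot 10^{-7} - 5.0724 \cdot 10^{-13} i$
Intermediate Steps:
$J = -7$ ($J = -3 - 4 = -7$)
$z{\left(A,r \right)} = \left(-7 + r\right) \left(-3 + A r\right)$ ($z{\left(A,r \right)} = \left(A r - 3\right) \left(r - 7\right) = \left(-3 + A r\right) \left(-7 + r\right) = \left(-7 + r\right) \left(-3 + A r\right)$)
$\frac{1}{z{\left(\left(-1\right) 19,14 \right)} \left(-3017\right) + \sqrt{328552 - 328820}} = \frac{1}{\left(21 - 42 + \left(-1\right) 19 \cdot 14^{2} - 7 \left(\left(-1\right) 19\right) 14\right) \left(-3017\right) + \sqrt{328552 - 328820}} = \frac{1}{\left(21 - 42 - 3724 - \left(-133\right) 14\right) \left(-3017\right) + \sqrt{-268}} = \frac{1}{\left(21 - 42 - 3724 + 1862\right) \left(-3017\right) + 2 i \sqrt{67}} = \frac{1}{\left(-1883\right) \left(-3017\right) + 2 i \sqrt{67}} = \frac{1}{5681011 + 2 i \sqrt{67}}$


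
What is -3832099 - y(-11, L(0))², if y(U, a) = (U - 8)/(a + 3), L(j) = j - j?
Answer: -34489252/9 ≈ -3.8321e+6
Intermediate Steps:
L(j) = 0
y(U, a) = (-8 + U)/(3 + a)
-3832099 - y(-11, L(0))² = -3832099 - ((-8 - 11)/(3 + 0))² = -3832099 - (-19/3)² = -3832099 - 1*361/9 = -3832099 - 361/9 = -34489252/9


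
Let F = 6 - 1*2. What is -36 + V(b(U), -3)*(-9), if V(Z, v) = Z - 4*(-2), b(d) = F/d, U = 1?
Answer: -144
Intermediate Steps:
F = 4 (F = 6 - 2 = 4)
b(d) = 4/d
V(Z, v) = 8 + Z (V(Z, v) = Z + 8 = 8 + Z)
-36 + V(b(U), -3)*(-9) = -36 + (8 + 4/1)*(-9) = -36 + (8 + 4*1)*(-9) = -36 + (8 + 4)*(-9) = -36 + 12*(-9) = -36 - 108 = -144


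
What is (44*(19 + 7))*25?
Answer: 28600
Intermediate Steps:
(44*(19 + 7))*25 = (44*26)*25 = 1144*25 = 28600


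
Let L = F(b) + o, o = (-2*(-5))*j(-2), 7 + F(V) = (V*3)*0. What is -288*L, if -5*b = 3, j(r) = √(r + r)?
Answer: 2016 - 5760*I ≈ 2016.0 - 5760.0*I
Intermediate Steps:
j(r) = √2*√r (j(r) = √(2*r) = √2*√r)
b = -⅗ (b = -⅕*3 = -⅗ ≈ -0.60000)
F(V) = -7 (F(V) = -7 + (V*3)*0 = -7 + (3*V)*0 = -7 + 0 = -7)
o = 20*I (o = (-2*(-5))*(√2*√(-2)) = 10*(√2*(I*√2)) = 10*(2*I) = 20*I ≈ 20.0*I)
L = -7 + 20*I ≈ -7.0 + 20.0*I
-288*L = -288*(-7 + 20*I) = 2016 - 5760*I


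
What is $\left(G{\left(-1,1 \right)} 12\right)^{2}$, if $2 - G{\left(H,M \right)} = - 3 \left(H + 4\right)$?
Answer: $17424$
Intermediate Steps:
$G{\left(H,M \right)} = 14 + 3 H$ ($G{\left(H,M \right)} = 2 - - 3 \left(H + 4\right) = 2 - - 3 \left(4 + H\right) = 2 - \left(-12 - 3 H\right) = 2 + \left(12 + 3 H\right) = 14 + 3 H$)
$\left(G{\left(-1,1 \right)} 12\right)^{2} = \left(\left(14 + 3 \left(-1\right)\right) 12\right)^{2} = \left(\left(14 - 3\right) 12\right)^{2} = \left(11 \cdot 12\right)^{2} = 132^{2} = 17424$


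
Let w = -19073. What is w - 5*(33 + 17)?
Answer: -19323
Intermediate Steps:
w - 5*(33 + 17) = -19073 - 5*(33 + 17) = -19073 - 5*50 = -19073 - 1*250 = -19073 - 250 = -19323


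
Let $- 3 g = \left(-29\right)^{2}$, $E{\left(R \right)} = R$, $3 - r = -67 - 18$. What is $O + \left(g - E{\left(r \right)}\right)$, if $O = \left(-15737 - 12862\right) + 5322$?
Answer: $- \frac{70936}{3} \approx -23645.0$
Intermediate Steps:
$r = 88$ ($r = 3 - \left(-67 - 18\right) = 3 - -85 = 3 + 85 = 88$)
$g = - \frac{841}{3}$ ($g = - \frac{\left(-29\right)^{2}}{3} = \left(- \frac{1}{3}\right) 841 = - \frac{841}{3} \approx -280.33$)
$O = -23277$ ($O = -28599 + 5322 = -23277$)
$O + \left(g - E{\left(r \right)}\right) = -23277 - \frac{1105}{3} = - \frac{70936}{3}$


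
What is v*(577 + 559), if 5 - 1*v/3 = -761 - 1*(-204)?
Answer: 1915296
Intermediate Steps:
v = 1686 (v = 15 - 3*(-761 - 1*(-204)) = 15 - 3*(-761 + 204) = 15 - 3*(-557) = 15 + 1671 = 1686)
v*(577 + 559) = 1686*(577 + 559) = 1686*1136 = 1915296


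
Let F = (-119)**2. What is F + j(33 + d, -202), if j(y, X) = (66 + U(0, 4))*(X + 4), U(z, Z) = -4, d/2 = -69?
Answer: 1885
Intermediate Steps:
d = -138 (d = 2*(-69) = -138)
F = 14161
j(y, X) = 248 + 62*X (j(y, X) = (66 - 4)*(X + 4) = 62*(4 + X) = 248 + 62*X)
F + j(33 + d, -202) = 14161 + (248 + 62*(-202)) = 14161 + (248 - 12524) = 14161 - 12276 = 1885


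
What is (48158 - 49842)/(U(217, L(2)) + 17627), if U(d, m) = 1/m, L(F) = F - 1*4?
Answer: -3368/35253 ≈ -0.095538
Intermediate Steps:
L(F) = -4 + F (L(F) = F - 4 = -4 + F)
(48158 - 49842)/(U(217, L(2)) + 17627) = (48158 - 49842)/(1/(-4 + 2) + 17627) = -1684/(1/(-2) + 17627) = -1684/(-½ + 17627) = -1684/35253/2 = -1684*2/35253 = -3368/35253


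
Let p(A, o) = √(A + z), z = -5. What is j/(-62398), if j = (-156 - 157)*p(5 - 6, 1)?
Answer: 313*I*√6/62398 ≈ 0.012287*I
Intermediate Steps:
p(A, o) = √(-5 + A) (p(A, o) = √(A - 5) = √(-5 + A))
j = -313*I*√6 (j = (-156 - 157)*√(-5 + (5 - 6)) = -313*√(-5 - 1) = -313*I*√6 ≈ -766.69*I)
j/(-62398) = -313*I*√6/(-62398) = -313*I*√6*(-1/62398) = 313*I*√6/62398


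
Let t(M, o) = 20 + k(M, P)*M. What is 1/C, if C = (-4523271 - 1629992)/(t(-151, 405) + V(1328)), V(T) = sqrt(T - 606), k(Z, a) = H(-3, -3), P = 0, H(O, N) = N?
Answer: -473/6153263 - 19*sqrt(2)/6153263 ≈ -8.1237e-5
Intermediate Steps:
k(Z, a) = -3
V(T) = sqrt(-606 + T)
t(M, o) = 20 - 3*M
C = -6153263/(473 + 19*sqrt(2)) (C = (-4523271 - 1629992)/((20 - 3*(-151)) + sqrt(-606 + 1328)) = -6153263/((20 + 453) + sqrt(722)) = -6153263/(473 + 19*sqrt(2)) ≈ -12310.)
1/C = 1/(-2910493399/223007 + 116911997*sqrt(2)/223007)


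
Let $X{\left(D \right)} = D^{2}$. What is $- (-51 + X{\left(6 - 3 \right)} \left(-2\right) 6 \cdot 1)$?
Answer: $159$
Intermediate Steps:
$- (-51 + X{\left(6 - 3 \right)} \left(-2\right) 6 \cdot 1) = - (-51 + \left(6 - 3\right)^{2} \left(-2\right) 6 \cdot 1) = - (-51 + 3^{2} \left(\left(-12\right) 1\right)) = - (-51 + 9 \left(-12\right)) = - (-51 - 108) = \left(-1\right) \left(-159\right) = 159$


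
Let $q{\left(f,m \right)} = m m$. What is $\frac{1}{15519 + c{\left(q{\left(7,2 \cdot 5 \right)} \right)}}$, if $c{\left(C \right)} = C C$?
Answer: $\frac{1}{25519} \approx 3.9187 \cdot 10^{-5}$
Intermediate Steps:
$q{\left(f,m \right)} = m^{2}$
$c{\left(C \right)} = C^{2}$
$\frac{1}{15519 + c{\left(q{\left(7,2 \cdot 5 \right)} \right)}} = \frac{1}{15519 + \left(\left(2 \cdot 5\right)^{2}\right)^{2}} = \frac{1}{15519 + \left(10^{2}\right)^{2}} = \frac{1}{15519 + 100^{2}} = \frac{1}{15519 + 10000} = \frac{1}{25519}$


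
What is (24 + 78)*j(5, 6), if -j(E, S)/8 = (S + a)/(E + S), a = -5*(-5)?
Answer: -25296/11 ≈ -2299.6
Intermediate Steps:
a = 25
j(E, S) = -8*(25 + S)/(E + S) (j(E, S) = -8*(S + 25)/(E + S) = -8*(25 + S)/(E + S))
(24 + 78)*j(5, 6) = (24 + 78)*(8*(-25 - 1*6)/(5 + 6)) = 102*(8*(-25 - 6)/11) = 102*(8*(1/11)*(-31)) = 102*(-248/11) = -25296/11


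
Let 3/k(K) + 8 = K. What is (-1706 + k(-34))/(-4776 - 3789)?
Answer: 4777/23982 ≈ 0.19919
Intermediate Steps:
k(K) = 3/(-8 + K)
(-1706 + k(-34))/(-4776 - 3789) = (-1706 + 3/(-8 - 34))/(-4776 - 3789) = (-1706 + 3/(-42))/(-8565) = (-1706 + 3*(-1/42))*(-1/8565) = (-1706 - 1/14)*(-1/8565) = -23885/14*(-1/8565) = 4777/23982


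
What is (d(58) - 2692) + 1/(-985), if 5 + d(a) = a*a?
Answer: 656994/985 ≈ 667.00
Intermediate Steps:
d(a) = -5 + a² (d(a) = -5 + a*a = -5 + a²)
(d(58) - 2692) + 1/(-985) = ((-5 + 58²) - 2692) + 1/(-985) = ((-5 + 3364) - 2692) - 1/985 = (3359 - 2692) - 1/985 = 667 - 1/985 = 656994/985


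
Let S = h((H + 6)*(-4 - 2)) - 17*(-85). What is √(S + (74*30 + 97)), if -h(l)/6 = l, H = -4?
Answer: 3*√426 ≈ 61.919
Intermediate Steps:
h(l) = -6*l
S = 1517 (S = -6*(-4 + 6)*(-4 - 2) - 17*(-85) = -12*(-6) + 1445 = -6*(-12) + 1445 = 72 + 1445 = 1517)
√(S + (74*30 + 97)) = √(1517 + (74*30 + 97)) = √(1517 + (2220 + 97)) = √(1517 + 2317) = √3834 = 3*√426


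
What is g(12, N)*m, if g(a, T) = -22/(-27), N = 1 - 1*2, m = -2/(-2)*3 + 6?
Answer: 22/3 ≈ 7.3333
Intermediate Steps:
m = 9 (m = -2*(-½)*3 + 6 = 1*3 + 6 = 3 + 6 = 9)
N = -1 (N = 1 - 2 = -1)
g(a, T) = 22/27 (g(a, T) = -22*(-1/27) = 22/27)
g(12, N)*m = (22/27)*9 = 22/3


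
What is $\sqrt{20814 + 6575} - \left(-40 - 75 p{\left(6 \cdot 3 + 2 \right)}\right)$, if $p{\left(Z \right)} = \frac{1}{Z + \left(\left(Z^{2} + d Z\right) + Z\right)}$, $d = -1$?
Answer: $\frac{1125}{28} + \sqrt{27389} \approx 205.67$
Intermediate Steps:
$p{\left(Z \right)} = \frac{1}{Z + Z^{2}}$ ($p{\left(Z \right)} = \frac{1}{Z + \left(\left(Z^{2} - Z\right) + Z\right)} = \frac{1}{Z + Z^{2}}$)
$\sqrt{20814 + 6575} - \left(-40 - 75 p{\left(6 \cdot 3 + 2 \right)}\right) = \sqrt{20814 + 6575} - \left(-40 - 75 \frac{1}{\left(6 \cdot 3 + 2\right) \left(1 + \left(6 \cdot 3 + 2\right)\right)}\right) = \sqrt{27389} - \left(-40 - 75 \frac{1}{\left(18 + 2\right) \left(1 + \left(18 + 2\right)\right)}\right) = \sqrt{27389} - \left(-40 - 75 \frac{1}{20 \left(1 + 20\right)}\right) = \sqrt{27389} - \left(-40 - 75 \frac{1}{20 \cdot 21}\right) = \sqrt{27389} - \left(-40 - 75 \cdot \frac{1}{20} \cdot \frac{1}{21}\right) = \sqrt{27389} - \left(-40 - \frac{5}{28}\right) = \sqrt{27389} - - \frac{1125}{28} = \sqrt{27389} + \frac{1125}{28} = \frac{1125}{28} + \sqrt{27389}$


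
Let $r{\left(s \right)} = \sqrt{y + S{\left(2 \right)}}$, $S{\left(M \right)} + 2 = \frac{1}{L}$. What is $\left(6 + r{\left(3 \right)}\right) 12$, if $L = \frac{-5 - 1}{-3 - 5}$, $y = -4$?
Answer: $72 + 4 i \sqrt{42} \approx 72.0 + 25.923 i$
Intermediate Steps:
$L = \frac{3}{4}$ ($L = - \frac{6}{-8} = \left(-6\right) \left(- \frac{1}{8}\right) = \frac{3}{4} \approx 0.75$)
$S{\left(M \right)} = - \frac{2}{3}$ ($S{\left(M \right)} = -2 + \frac{1}{\frac{3}{4}} = -2 + \frac{4}{3} = - \frac{2}{3}$)
$r{\left(s \right)} = \frac{i \sqrt{42}}{3}$ ($r{\left(s \right)} = \sqrt{-4 - \frac{2}{3}} = \sqrt{- \frac{14}{3}} = \frac{i \sqrt{42}}{3}$)
$\left(6 + r{\left(3 \right)}\right) 12 = \left(6 + \frac{i \sqrt{42}}{3}\right) 12 = 72 + 4 i \sqrt{42}$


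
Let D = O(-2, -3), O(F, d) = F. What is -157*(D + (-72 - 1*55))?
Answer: 20253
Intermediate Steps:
D = -2
-157*(D + (-72 - 1*55)) = -157*(-2 + (-72 - 1*55)) = -157*(-2 + (-72 - 55)) = -157*(-2 - 127) = -157*(-129) = 20253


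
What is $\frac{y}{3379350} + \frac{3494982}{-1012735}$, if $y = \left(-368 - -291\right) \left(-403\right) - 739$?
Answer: $- \frac{1178008965308}{342238602225} \approx -3.4421$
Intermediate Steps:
$y = 30292$ ($y = \left(-368 + 291\right) \left(-403\right) - 739 = \left(-77\right) \left(-403\right) - 739 = 31031 - 739 = 30292$)
$\frac{y}{3379350} + \frac{3494982}{-1012735} = \frac{30292}{3379350} + \frac{3494982}{-1012735} = 30292 \cdot \frac{1}{3379350} + 3494982 \left(- \frac{1}{1012735}\right) = \frac{15146}{1689675} - \frac{3494982}{1012735} = - \frac{1178008965308}{342238602225}$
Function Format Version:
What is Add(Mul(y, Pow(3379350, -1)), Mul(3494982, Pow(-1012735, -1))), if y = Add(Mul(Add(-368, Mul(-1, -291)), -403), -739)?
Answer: Rational(-1178008965308, 342238602225) ≈ -3.4421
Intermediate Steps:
y = 30292 (y = Add(Mul(Add(-368, 291), -403), -739) = Add(Mul(-77, -403), -739) = Add(31031, -739) = 30292)
Add(Mul(y, Pow(3379350, -1)), Mul(3494982, Pow(-1012735, -1))) = Add(Mul(30292, Pow(3379350, -1)), Mul(3494982, Pow(-1012735, -1))) = Add(Mul(30292, Rational(1, 3379350)), Mul(3494982, Rational(-1, 1012735))) = Add(Rational(15146, 1689675), Rational(-3494982, 1012735)) = Rational(-1178008965308, 342238602225)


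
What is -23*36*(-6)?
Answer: 4968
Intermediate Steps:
-23*36*(-6) = -828*(-6) = 4968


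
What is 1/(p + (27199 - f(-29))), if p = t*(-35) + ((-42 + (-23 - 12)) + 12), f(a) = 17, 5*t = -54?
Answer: 1/27495 ≈ 3.6370e-5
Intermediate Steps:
t = -54/5 (t = (⅕)*(-54) = -54/5 ≈ -10.800)
p = 313 (p = -54/5*(-35) + ((-42 + (-23 - 12)) + 12) = 378 + ((-42 - 35) + 12) = 378 + (-77 + 12) = 378 - 65 = 313)
1/(p + (27199 - f(-29))) = 1/(313 + (27199 - 1*17)) = 1/(313 + (27199 - 17)) = 1/(313 + 27182) = 1/27495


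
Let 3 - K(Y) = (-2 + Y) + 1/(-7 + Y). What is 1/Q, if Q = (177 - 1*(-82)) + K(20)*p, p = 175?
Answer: -13/30933 ≈ -0.00042026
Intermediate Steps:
K(Y) = 5 - Y - 1/(-7 + Y) (K(Y) = 3 - ((-2 + Y) + 1/(-7 + Y)) = 3 - (-2 + Y + 1/(-7 + Y)) = 3 + (2 - Y - 1/(-7 + Y)) = 5 - Y - 1/(-7 + Y))
Q = -30933/13 (Q = (177 - 1*(-82)) + ((-36 - 1*20² + 12*20)/(-7 + 20))*175 = (177 + 82) + ((-36 - 1*400 + 240)/13)*175 = 259 + ((-36 - 400 + 240)/13)*175 = 259 + ((1/13)*(-196))*175 = 259 - 196/13*175 = 259 - 34300/13 = -30933/13 ≈ -2379.5)
1/Q = 1/(-30933/13) = -13/30933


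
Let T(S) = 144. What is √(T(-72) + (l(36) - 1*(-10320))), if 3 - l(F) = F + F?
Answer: 3*√1155 ≈ 101.96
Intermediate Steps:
l(F) = 3 - 2*F (l(F) = 3 - (F + F) = 3 - 2*F)
√(T(-72) + (l(36) - 1*(-10320))) = √(144 + ((3 - 2*36) - 1*(-10320))) = √(144 + ((3 - 72) + 10320)) = √(144 + (-69 + 10320)) = √(144 + 10251) = √10395 = 3*√1155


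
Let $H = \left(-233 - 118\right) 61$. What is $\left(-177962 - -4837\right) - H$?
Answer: $-151714$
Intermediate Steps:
$H = -21411$ ($H = \left(-351\right) 61 = -21411$)
$\left(-177962 - -4837\right) - H = \left(-177962 - -4837\right) - -21411 = \left(-177962 + 4837\right) + 21411 = -173125 + 21411 = -151714$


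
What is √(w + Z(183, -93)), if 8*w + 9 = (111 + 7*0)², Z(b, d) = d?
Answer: √1446 ≈ 38.026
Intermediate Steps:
w = 1539 (w = -9/8 + (111 + 7*0)²/8 = -9/8 + (111 + 0)²/8 = -9/8 + (⅛)*111² = -9/8 + (⅛)*12321 = -9/8 + 12321/8 = 1539)
√(w + Z(183, -93)) = √(1539 - 93) = √1446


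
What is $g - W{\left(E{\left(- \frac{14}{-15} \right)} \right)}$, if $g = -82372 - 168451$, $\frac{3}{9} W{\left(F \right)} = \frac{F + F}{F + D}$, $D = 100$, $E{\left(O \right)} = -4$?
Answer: $- \frac{1003291}{4} \approx -2.5082 \cdot 10^{5}$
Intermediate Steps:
$W{\left(F \right)} = \frac{6 F}{100 + F}$ ($W{\left(F \right)} = 3 \frac{F + F}{F + 100} = 3 \frac{2 F}{100 + F} = \frac{6 F}{100 + F}$)
$g = -250823$ ($g = -82372 - 168451 = -250823$)
$g - W{\left(E{\left(- \frac{14}{-15} \right)} \right)} = -250823 - 6 \left(-4\right) \frac{1}{100 - 4} = -250823 - 6 \left(-4\right) \frac{1}{96} = -250823 - - \frac{1}{4} = -250823 + \frac{1}{4} = - \frac{1003291}{4}$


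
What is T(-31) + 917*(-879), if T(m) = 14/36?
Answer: -14508767/18 ≈ -8.0604e+5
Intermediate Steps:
T(m) = 7/18 (T(m) = 14*(1/36) = 7/18)
T(-31) + 917*(-879) = 7/18 + 917*(-879) = 7/18 - 806043 = -14508767/18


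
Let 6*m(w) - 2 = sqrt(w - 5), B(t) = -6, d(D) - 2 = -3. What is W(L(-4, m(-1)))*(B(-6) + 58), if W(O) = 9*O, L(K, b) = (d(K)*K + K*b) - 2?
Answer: 312 - 312*I*sqrt(6) ≈ 312.0 - 764.24*I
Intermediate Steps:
d(D) = -1 (d(D) = 2 - 3 = -1)
m(w) = 1/3 + sqrt(-5 + w)/6 (m(w) = 1/3 + sqrt(w - 5)/6 = 1/3 + sqrt(-5 + w)/6)
L(K, b) = -2 - K + K*b (L(K, b) = (-K + K*b) - 2 = -2 - K + K*b)
W(L(-4, m(-1)))*(B(-6) + 58) = (9*(-2 - 1*(-4) - 4*(1/3 + sqrt(-5 - 1)/6)))*(-6 + 58) = (9*(-2 + 4 - 4*(1/3 + sqrt(-6)/6)))*52 = (9*(-2 + 4 - 4*(1/3 + (I*sqrt(6))/6)))*52 = (9*(-2 + 4 - 4*(1/3 + I*sqrt(6)/6)))*52 = (9*(-2 + 4 + (-4/3 - 2*I*sqrt(6)/3)))*52 = (9*(2/3 - 2*I*sqrt(6)/3))*52 = (6 - 6*I*sqrt(6))*52 = 312 - 312*I*sqrt(6)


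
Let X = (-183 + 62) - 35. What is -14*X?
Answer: 2184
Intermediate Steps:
X = -156 (X = -121 - 35 = -156)
-14*X = -14*(-156) = 2184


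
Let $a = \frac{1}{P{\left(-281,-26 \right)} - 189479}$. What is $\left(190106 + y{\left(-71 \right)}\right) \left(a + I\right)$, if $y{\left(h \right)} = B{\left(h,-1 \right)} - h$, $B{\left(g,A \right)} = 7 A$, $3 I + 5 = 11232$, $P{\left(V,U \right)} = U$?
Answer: $\frac{26973365828496}{37901} \approx 7.1168 \cdot 10^{8}$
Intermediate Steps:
$I = \frac{11227}{3}$ ($I = - \frac{5}{3} + \frac{1}{3} \cdot 11232 = - \frac{5}{3} + 3744 = \frac{11227}{3} \approx 3742.3$)
$y{\left(h \right)} = -7 - h$ ($y{\left(h \right)} = 7 \left(-1\right) - h = -7 - h$)
$a = - \frac{1}{189505}$ ($a = \frac{1}{-26 - 189479} = \frac{1}{-189505} = - \frac{1}{189505} \approx -5.2769 \cdot 10^{-6}$)
$\left(190106 + y{\left(-71 \right)}\right) \left(a + I\right) = \left(190106 - -64\right) \left(- \frac{1}{189505} + \frac{11227}{3}\right) = \left(190106 + \left(-7 + 71\right)\right) \frac{2127572632}{568515} = \left(190106 + 64\right) \frac{2127572632}{568515} = 190170 \cdot \frac{2127572632}{568515} = \frac{26973365828496}{37901}$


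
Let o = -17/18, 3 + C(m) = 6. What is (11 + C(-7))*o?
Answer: -119/9 ≈ -13.222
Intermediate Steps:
C(m) = 3 (C(m) = -3 + 6 = 3)
o = -17/18 (o = -17*1/18 = -17/18 ≈ -0.94444)
(11 + C(-7))*o = (11 + 3)*(-17/18) = 14*(-17/18) = -119/9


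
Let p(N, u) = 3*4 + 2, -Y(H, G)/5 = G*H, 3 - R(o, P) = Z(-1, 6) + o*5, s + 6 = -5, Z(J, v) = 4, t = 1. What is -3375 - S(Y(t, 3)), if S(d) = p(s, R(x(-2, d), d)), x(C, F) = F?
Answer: -3389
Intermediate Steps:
s = -11 (s = -6 - 5 = -11)
R(o, P) = -1 - 5*o (R(o, P) = 3 - (4 + o*5) = 3 - (4 + 5*o) = 3 + (-4 - 5*o) = -1 - 5*o)
Y(H, G) = -5*G*H
p(N, u) = 14 (p(N, u) = 12 + 2 = 14)
S(d) = 14
-3375 - S(Y(t, 3)) = -3375 - 1*14 = -3375 - 14 = -3389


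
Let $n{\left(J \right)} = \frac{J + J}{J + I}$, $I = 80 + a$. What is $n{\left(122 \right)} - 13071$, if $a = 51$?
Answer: $- \frac{3306719}{253} \approx -13070.0$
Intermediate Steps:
$I = 131$ ($I = 80 + 51 = 131$)
$n{\left(J \right)} = \frac{2 J}{131 + J}$ ($n{\left(J \right)} = \frac{J + J}{J + 131} = \frac{2 J}{131 + J}$)
$n{\left(122 \right)} - 13071 = 2 \cdot 122 \frac{1}{131 + 122} - 13071 = 2 \cdot 122 \cdot \frac{1}{253} - 13071 = \frac{244}{253} - 13071 = - \frac{3306719}{253}$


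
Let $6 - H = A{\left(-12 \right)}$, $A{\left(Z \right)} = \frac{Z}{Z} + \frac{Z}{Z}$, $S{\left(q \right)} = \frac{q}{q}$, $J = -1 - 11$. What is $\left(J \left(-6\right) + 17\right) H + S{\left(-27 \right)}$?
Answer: $357$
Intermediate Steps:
$J = -12$ ($J = -1 - 11 = -12$)
$S{\left(q \right)} = 1$
$A{\left(Z \right)} = 2$ ($A{\left(Z \right)} = 1 + 1 = 2$)
$H = 4$ ($H = 6 - 2 = 4$)
$\left(J \left(-6\right) + 17\right) H + S{\left(-27 \right)} = \left(\left(-12\right) \left(-6\right) + 17\right) 4 + 1 = \left(72 + 17\right) 4 + 1 = 89 \cdot 4 + 1 = 356 + 1 = 357$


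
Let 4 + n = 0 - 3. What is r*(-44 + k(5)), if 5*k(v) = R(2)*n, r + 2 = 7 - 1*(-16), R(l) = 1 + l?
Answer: -5061/5 ≈ -1012.2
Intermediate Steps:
n = -7 (n = -4 + (0 - 3) = -4 - 3 = -7)
r = 21 (r = -2 + (7 - 1*(-16)) = -2 + (7 + 16) = -2 + 23 = 21)
k(v) = -21/5 (k(v) = ((1 + 2)*(-7))/5 = (3*(-7))/5 = (1/5)*(-21) = -21/5)
r*(-44 + k(5)) = 21*(-44 - 21/5) = 21*(-241/5) = -5061/5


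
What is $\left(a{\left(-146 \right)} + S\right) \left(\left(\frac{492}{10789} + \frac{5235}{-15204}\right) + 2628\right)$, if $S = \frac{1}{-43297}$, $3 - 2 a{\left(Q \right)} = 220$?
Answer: $- \frac{1349930546088277257}{4734843191288} \approx -2.8511 \cdot 10^{5}$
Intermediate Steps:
$a{\left(Q \right)} = - \frac{217}{2}$ ($a{\left(Q \right)} = \frac{3}{2} - 110 = - \frac{217}{2}$)
$S = - \frac{1}{43297} \approx -2.3096 \cdot 10^{-5}$
$\left(a{\left(-146 \right)} + S\right) \left(\left(\frac{492}{10789} + \frac{5235}{-15204}\right) + 2628\right) = \left(- \frac{217}{2} - \frac{1}{43297}\right) \left(\left(\frac{492}{10789} + \frac{5235}{-15204}\right) + 2628\right) = - \frac{9395451 \left(\left(492 \cdot \frac{1}{10789} + 5235 \left(- \frac{1}{15204}\right)\right) + 2628\right)}{86594} = - \frac{9395451 \left(\left(\frac{492}{10789} - \frac{1745}{5068}\right) + 2628\right)}{86594} = - \frac{9395451 \left(- \frac{16333349}{54678652} + 2628\right)}{86594} = \left(- \frac{9395451}{86594}\right) \frac{143679164107}{54678652} = - \frac{1349930546088277257}{4734843191288}$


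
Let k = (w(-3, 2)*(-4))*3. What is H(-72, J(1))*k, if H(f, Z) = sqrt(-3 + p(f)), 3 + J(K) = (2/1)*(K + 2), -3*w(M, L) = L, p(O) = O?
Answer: 40*I*sqrt(3) ≈ 69.282*I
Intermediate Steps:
w(M, L) = -L/3
J(K) = 1 + 2*K (J(K) = -3 + (2/1)*(K + 2) = -3 + (2*1)*(2 + K) = -3 + 2*(2 + K) = -3 + (4 + 2*K) = 1 + 2*K)
H(f, Z) = sqrt(-3 + f)
k = 8 (k = (-1/3*2*(-4))*3 = -2/3*(-4)*3 = (8/3)*3 = 8)
H(-72, J(1))*k = sqrt(-3 - 72)*8 = sqrt(-75)*8 = (5*I*sqrt(3))*8 = 40*I*sqrt(3)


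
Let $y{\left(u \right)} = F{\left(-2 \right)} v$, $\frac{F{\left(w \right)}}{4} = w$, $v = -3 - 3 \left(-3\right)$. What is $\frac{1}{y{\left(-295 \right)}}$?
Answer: $- \frac{1}{48} \approx -0.020833$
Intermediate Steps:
$v = 6$ ($v = -3 - -9 = -3 + 9 = 6$)
$F{\left(w \right)} = 4 w$
$y{\left(u \right)} = -48$ ($y{\left(u \right)} = 4 \left(-2\right) 6 = \left(-8\right) 6 = -48$)
$\frac{1}{y{\left(-295 \right)}} = \frac{1}{-48} = - \frac{1}{48}$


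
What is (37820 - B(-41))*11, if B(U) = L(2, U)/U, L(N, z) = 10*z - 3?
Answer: 17052277/41 ≈ 4.1591e+5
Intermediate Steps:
L(N, z) = -3 + 10*z
B(U) = (-3 + 10*U)/U
(37820 - B(-41))*11 = (37820 - (10 - 3/(-41)))*11 = (37820 - (10 - 3*(-1/41)))*11 = (37820 - (10 + 3/41))*11 = (37820 - 1*413/41)*11 = (37820 - 413/41)*11 = (1550207/41)*11 = 17052277/41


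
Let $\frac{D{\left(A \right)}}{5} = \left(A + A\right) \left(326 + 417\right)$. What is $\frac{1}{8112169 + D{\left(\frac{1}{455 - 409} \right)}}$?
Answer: $\frac{23}{186583602} \approx 1.2327 \cdot 10^{-7}$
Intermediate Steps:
$D{\left(A \right)} = 7430 A$ ($D{\left(A \right)} = 5 \left(A + A\right) \left(326 + 417\right) = 5 \cdot 2 A 743 = 5 \cdot 1486 A = 7430 A$)
$\frac{1}{8112169 + D{\left(\frac{1}{455 - 409} \right)}} = \frac{1}{8112169 + \frac{7430}{455 - 409}} = \frac{1}{8112169 + \frac{7430}{46}} = \frac{1}{8112169 + 7430 \cdot \frac{1}{46}} = \frac{1}{8112169 + \frac{3715}{23}} = \frac{1}{\frac{186583602}{23}} = \frac{23}{186583602}$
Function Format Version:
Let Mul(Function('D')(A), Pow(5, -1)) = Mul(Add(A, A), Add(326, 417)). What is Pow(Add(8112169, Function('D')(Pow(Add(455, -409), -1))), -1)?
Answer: Rational(23, 186583602) ≈ 1.2327e-7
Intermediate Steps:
Function('D')(A) = Mul(7430, A) (Function('D')(A) = Mul(5, Mul(Add(A, A), Add(326, 417))) = Mul(5, Mul(Mul(2, A), 743)) = Mul(5, Mul(1486, A)) = Mul(7430, A))
Pow(Add(8112169, Function('D')(Pow(Add(455, -409), -1))), -1) = Pow(Add(8112169, Mul(7430, Pow(Add(455, -409), -1))), -1) = Pow(Add(8112169, Mul(7430, Pow(46, -1))), -1) = Pow(Add(8112169, Mul(7430, Rational(1, 46))), -1) = Pow(Add(8112169, Rational(3715, 23)), -1) = Pow(Rational(186583602, 23), -1) = Rational(23, 186583602)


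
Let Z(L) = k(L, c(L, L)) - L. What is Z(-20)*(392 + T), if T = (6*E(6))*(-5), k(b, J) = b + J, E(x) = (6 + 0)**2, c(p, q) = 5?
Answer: -3440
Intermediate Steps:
E(x) = 36 (E(x) = 6**2 = 36)
k(b, J) = J + b
T = -1080 (T = (6*36)*(-5) = 216*(-5) = -1080)
Z(L) = 5 (Z(L) = (5 + L) - L = 5)
Z(-20)*(392 + T) = 5*(392 - 1080) = 5*(-688) = -3440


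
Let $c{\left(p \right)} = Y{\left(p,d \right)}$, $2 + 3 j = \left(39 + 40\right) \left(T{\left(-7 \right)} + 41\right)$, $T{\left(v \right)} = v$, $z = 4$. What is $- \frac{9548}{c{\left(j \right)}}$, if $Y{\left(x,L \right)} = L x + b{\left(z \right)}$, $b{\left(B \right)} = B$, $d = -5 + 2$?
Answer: $\frac{2387}{670} \approx 3.5627$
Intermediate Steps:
$d = -3$
$j = \frac{2684}{3}$ ($j = - \frac{2}{3} + \frac{\left(39 + 40\right) \left(-7 + 41\right)}{3} = - \frac{2}{3} + \frac{79 \cdot 34}{3} = - \frac{2}{3} + \frac{1}{3} \cdot 2686 = - \frac{2}{3} + \frac{2686}{3} = \frac{2684}{3} \approx 894.67$)
$Y{\left(x,L \right)} = 4 + L x$ ($Y{\left(x,L \right)} = L x + 4 = 4 + L x$)
$c{\left(p \right)} = 4 - 3 p$
$- \frac{9548}{c{\left(j \right)}} = - \frac{9548}{4 - 2684} = - \frac{9548}{-2680} = \left(-9548\right) \left(- \frac{1}{2680}\right) = \frac{2387}{670}$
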